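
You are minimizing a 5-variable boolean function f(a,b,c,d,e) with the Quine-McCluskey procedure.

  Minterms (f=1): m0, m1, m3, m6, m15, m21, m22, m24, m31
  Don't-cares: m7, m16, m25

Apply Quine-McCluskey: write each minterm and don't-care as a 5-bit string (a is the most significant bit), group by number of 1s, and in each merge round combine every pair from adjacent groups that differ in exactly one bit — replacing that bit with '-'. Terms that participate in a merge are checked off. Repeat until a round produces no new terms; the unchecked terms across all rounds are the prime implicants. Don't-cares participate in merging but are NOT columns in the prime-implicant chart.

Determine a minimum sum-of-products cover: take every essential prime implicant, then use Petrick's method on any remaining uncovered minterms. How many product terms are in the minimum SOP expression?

size-2^0 implicants → 00000(✓)  00001(✓)  00011(✓)  00110(✓)  00111(✓)  01111(✓)  10000(✓)  10101  10110(✓)  11000(✓)  11001(✓)  11111(✓)
size-2^1 implicants → -0000  -0110  -1111  0-111  00-11  000-1  0000-  0011-  1-000  1100-
Unchecked terms (primes): -0000, -0110, -1111, 0-111, 00-11, 000-1, 0000-, 0011-, 1-000, 10101, 1100-
Minterm coverage:
  m0 ⊆ -0000,0000-
  m1 ⊆ 000-1,0000-
  m3 ⊆ 00-11,000-1
  m6 ⊆ -0110,0011-
  m15 ⊆ -1111,0-111
  m21 ⊆ 10101 [E]
  m22 ⊆ -0110 [E]
  m24 ⊆ 1-000,1100-
  m31 ⊆ -1111 [E]
E = {-0110, -1111, 10101}
Petrick residual → -0000, 000-1, 1-000
Cover = b'c'd'e' + b'cde' + bcde + a'b'c'e + ac'd'e' + ab'cd'e  |cover|=6

6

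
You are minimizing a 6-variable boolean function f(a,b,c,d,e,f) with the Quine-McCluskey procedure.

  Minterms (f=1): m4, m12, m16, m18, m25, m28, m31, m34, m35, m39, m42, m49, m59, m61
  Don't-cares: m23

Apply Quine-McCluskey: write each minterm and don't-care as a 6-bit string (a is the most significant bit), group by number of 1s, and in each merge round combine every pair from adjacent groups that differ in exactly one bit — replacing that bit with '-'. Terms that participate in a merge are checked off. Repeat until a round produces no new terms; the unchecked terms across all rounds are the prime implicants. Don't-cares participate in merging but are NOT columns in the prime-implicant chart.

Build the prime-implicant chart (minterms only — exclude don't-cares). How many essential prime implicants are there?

size-2^0 implicants → 000100(✓)  001100(✓)  010000(✓)  010010(✓)  010111(✓)  011001  011100(✓)  011111(✓)  100010(✓)  100011(✓)  100111(✓)  101010(✓)  110001  111011  111101
size-2^1 implicants → 0-1100  00-100  01-111  0100-0  10-010  100-11  10001-
Unchecked terms (primes): 0-1100, 00-100, 01-111, 0100-0, 011001, 10-010, 100-11, 10001-, 110001, 111011, 111101
Minterm coverage:
  m4 ⊆ 00-100 [E]
  m12 ⊆ 0-1100,00-100
  m16 ⊆ 0100-0 [E]
  m18 ⊆ 0100-0 [E]
  m25 ⊆ 011001 [E]
  m28 ⊆ 0-1100 [E]
  m31 ⊆ 01-111 [E]
  m34 ⊆ 10-010,10001-
  m35 ⊆ 100-11,10001-
  m39 ⊆ 100-11 [E]
  m42 ⊆ 10-010 [E]
  m49 ⊆ 110001 [E]
  m59 ⊆ 111011 [E]
  m61 ⊆ 111101 [E]
E = {0-1100, 00-100, 01-111, 0100-0, 011001, 10-010, 100-11, 110001, 111011, 111101}

10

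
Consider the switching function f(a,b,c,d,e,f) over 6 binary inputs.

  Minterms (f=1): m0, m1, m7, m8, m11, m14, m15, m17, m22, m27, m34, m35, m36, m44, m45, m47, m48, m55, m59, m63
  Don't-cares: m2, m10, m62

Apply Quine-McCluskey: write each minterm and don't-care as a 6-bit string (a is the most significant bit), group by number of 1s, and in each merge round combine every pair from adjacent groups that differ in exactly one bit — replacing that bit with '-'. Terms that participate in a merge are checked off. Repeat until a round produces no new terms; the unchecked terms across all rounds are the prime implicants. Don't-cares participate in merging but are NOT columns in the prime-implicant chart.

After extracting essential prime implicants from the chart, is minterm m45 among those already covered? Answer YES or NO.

NO

size-2^0 implicants → 000000(✓)  000001(✓)  000010(✓)  000111(✓)  001000(✓)  001010(✓)  001011(✓)  001110(✓)  001111(✓)  010001(✓)  010110  011011(✓)  100010(✓)  100011(✓)  100100(✓)  101100(✓)  101101(✓)  101111(✓)  110000  110111(✓)  111011(✓)  111110(✓)  111111(✓)
size-2^1 implicants → -00010  -01111  -11011  0-0001  0-1011  00-000(✓)  00-010(✓)  00-111  0000-0(✓)  00000-  001-10(✓)  001-11(✓)  0010-0(✓)  00101-(✓)  00111-(✓)  1-1111  10-100  10001-  1011-1  10110-  11-111  111-11  11111-
size-2^2 implicants → 00-0-0  001-1-
Unchecked terms (primes): -00010, -01111, -11011, 0-0001, 0-1011, 00-0-0, 00-111, 00000-, 001-1-, 010110, 1-1111, 10-100, 10001-, 1011-1, 10110-, 11-111, 110000, 111-11, 11111-
Minterm coverage:
  m0 ⊆ 00-0-0,00000-
  m1 ⊆ 0-0001,00000-
  m7 ⊆ 00-111 [E]
  m8 ⊆ 00-0-0 [E]
  m11 ⊆ 0-1011,001-1-
  m14 ⊆ 001-1- [E]
  m15 ⊆ -01111,00-111,001-1-
  m17 ⊆ 0-0001 [E]
  m22 ⊆ 010110 [E]
  m27 ⊆ -11011,0-1011
  m34 ⊆ -00010,10001-
  m35 ⊆ 10001- [E]
  m36 ⊆ 10-100 [E]
  m44 ⊆ 10-100,10110-
  m45 ⊆ 1011-1,10110-
  m47 ⊆ -01111,1-1111,1011-1
  m48 ⊆ 110000 [E]
  m55 ⊆ 11-111 [E]
  m59 ⊆ -11011,111-11
  m63 ⊆ 1-1111,11-111,111-11,11111-
E = {0-0001, 00-0-0, 00-111, 001-1-, 010110, 10-100, 10001-, 11-111, 110000}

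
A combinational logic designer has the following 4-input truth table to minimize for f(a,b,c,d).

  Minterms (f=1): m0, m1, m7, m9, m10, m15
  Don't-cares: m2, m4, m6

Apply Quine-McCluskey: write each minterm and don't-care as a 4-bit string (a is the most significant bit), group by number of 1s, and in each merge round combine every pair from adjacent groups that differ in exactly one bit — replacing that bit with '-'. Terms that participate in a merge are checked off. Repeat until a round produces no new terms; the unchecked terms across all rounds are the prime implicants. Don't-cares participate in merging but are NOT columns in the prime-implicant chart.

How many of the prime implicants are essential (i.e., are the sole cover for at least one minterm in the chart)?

Round 0: 0000✓ 0001✓ 0010✓ 0100✓ 0110✓ 0111✓ 1001✓ 1010✓ 1111✓
Round 1: -001 -010 -111 0-00✓ 0-10✓ 00-0✓ 000- 01-0✓ 011-
Round 2: 0--0
PIs = {-001, -010, -111, 0--0, 000-, 011-}
Coverage chart:
  m0: 0--0,000-
  m1: -001,000-
  m7: -111,011-
  m9: -001 ←essential
  m10: -010 ←essential
  m15: -111 ←essential
Essential: -001, -010, -111

3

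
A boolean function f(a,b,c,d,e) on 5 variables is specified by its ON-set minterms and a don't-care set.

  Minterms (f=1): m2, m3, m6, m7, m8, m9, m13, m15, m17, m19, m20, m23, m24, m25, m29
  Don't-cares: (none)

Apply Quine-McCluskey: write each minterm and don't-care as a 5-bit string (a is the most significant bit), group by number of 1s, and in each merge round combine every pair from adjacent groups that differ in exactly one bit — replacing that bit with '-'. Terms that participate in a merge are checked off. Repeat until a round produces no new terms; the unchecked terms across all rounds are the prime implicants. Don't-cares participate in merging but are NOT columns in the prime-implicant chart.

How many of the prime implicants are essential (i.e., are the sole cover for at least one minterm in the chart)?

5

[col 0] 00010*, 00011*, 00110*, 00111*, 01000*, 01001*, 01101*, 01111*, 10001*, 10011*, 10100, 10111*, 11000*, 11001*, 11101*
[col 1] -0011*, -0111*, -1000*, -1001*, -1101*, 0-111, 00-10*, 00-11*, 0001-*, 0011-*, 01-01*, 0100-*, 011-1, 1-001, 10-11*, 100-1, 11-01*, 1100-*
[col 2] -0-11, -1-01, -100-, 00-1-
Prime implicants: -0-11, -1-01, -100-, 0-111, 00-1-, 011-1, 1-001, 100-1, 10100
PI chart (minterm → PIs covering it):
  2 | 00-1-  (sole → essential)
  3 | -0-11,00-1-
  6 | 00-1-  (sole → essential)
  7 | -0-11,0-111,00-1-
  8 | -100-  (sole → essential)
  9 | -1-01,-100-
  13 | -1-01,011-1
  15 | 0-111,011-1
  17 | 1-001,100-1
  19 | -0-11,100-1
  20 | 10100  (sole → essential)
  23 | -0-11  (sole → essential)
  24 | -100-  (sole → essential)
  25 | -1-01,-100-,1-001
  29 | -1-01  (sole → essential)
Essential prime implicants: -0-11, -1-01, -100-, 00-1-, 10100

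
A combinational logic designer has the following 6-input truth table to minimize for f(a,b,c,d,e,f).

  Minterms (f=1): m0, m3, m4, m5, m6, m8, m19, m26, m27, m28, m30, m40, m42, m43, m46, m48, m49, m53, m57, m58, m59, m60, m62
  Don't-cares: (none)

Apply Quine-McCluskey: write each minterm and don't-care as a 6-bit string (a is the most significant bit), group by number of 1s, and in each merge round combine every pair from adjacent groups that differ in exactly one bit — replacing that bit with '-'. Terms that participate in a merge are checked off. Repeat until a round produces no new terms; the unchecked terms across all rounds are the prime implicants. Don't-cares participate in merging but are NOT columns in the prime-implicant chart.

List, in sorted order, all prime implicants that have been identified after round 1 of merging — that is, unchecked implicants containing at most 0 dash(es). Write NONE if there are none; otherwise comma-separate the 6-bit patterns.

Round 0: 000000✓ 000011✓ 000100✓ 000101✓ 000110✓ 001000✓ 010011✓ 011010✓ 011011✓ 011100✓ 011110✓ 101000✓ 101010✓ 101011✓ 101110✓ 110000✓ 110001✓ 110101✓ 111001✓ 111010✓ 111011✓ 111100✓ 111110✓
Round 1: -01000 -11010✓ -11011✓ -11100✓ -11110✓ 0-0011 00-000 000-00 0001-0 00010- 01-011 011-10✓ 01101-✓ 0111-0✓ 1-1010✓ 1-1011✓ 1-1110✓ 101-10✓ 1010-0 10101-✓ 11-001 110-01 11000- 111-10✓ 1110-1 11101-✓ 1111-0✓
Round 2: -11-10 -1101- -111-0 1-1-10 1-101-
PIs = {-01000, -11-10, -1101-, -111-0, 0-0011, 00-000, 000-00, 0001-0, 00010-, 01-011, 1-1-10, 1-101-, 1010-0, 11-001, 110-01, 11000-, 1110-1}

NONE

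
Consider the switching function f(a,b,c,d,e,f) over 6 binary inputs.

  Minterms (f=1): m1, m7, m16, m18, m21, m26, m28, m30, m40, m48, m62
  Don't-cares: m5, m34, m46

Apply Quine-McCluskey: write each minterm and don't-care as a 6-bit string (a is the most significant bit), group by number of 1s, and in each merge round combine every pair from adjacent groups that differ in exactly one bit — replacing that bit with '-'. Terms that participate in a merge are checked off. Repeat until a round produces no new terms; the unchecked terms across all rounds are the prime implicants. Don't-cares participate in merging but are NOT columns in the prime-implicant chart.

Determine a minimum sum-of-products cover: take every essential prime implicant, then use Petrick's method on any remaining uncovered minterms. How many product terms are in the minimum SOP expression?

8

Round 0: 000001✓ 000101✓ 000111✓ 010000✓ 010010✓ 010101✓ 011010✓ 011100✓ 011110✓ 100010 101000 101110✓ 110000✓ 111110✓
Round 1: -10000 -11110 0-0101 000-01 0001-1 01-010 0100-0 011-10 0111-0 1-1110
PIs = {-10000, -11110, 0-0101, 000-01, 0001-1, 01-010, 0100-0, 011-10, 0111-0, 1-1110, 100010, 101000}
Coverage chart:
  m1: 000-01 ←essential
  m7: 0001-1 ←essential
  m16: -10000,0100-0
  m18: 01-010,0100-0
  m21: 0-0101 ←essential
  m26: 01-010,011-10
  m28: 0111-0 ←essential
  m30: -11110,011-10,0111-0
  m40: 101000 ←essential
  m48: -10000 ←essential
  m62: -11110,1-1110
Essential: -10000, 0-0101, 000-01, 0001-1, 0111-0, 101000
Petrick residual → -11110, 01-010
Min cover (8 terms): bc'd'e'f' + bcdef' + a'c'de'f + a'b'c'e'f + a'b'c'df + a'bd'ef' + a'bcdf' + ab'cd'e'f'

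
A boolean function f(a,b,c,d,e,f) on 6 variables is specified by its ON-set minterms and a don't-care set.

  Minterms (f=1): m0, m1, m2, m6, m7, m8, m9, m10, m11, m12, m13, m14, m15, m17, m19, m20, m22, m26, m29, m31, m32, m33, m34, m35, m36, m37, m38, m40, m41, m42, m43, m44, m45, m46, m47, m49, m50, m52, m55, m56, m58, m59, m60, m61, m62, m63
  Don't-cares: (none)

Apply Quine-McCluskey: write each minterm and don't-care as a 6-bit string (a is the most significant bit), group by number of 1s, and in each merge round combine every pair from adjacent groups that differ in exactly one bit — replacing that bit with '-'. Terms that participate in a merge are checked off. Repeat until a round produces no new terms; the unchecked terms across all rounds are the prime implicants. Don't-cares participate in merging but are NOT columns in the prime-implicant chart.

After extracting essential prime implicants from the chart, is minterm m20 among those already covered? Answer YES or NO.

size-2^0 implicants → 000000(✓)  000001(✓)  000010(✓)  000110(✓)  000111(✓)  001000(✓)  001001(✓)  001010(✓)  001011(✓)  001100(✓)  001101(✓)  001110(✓)  001111(✓)  010001(✓)  010011(✓)  010100(✓)  010110(✓)  011010(✓)  011101(✓)  011111(✓)  100000(✓)  100001(✓)  100010(✓)  100011(✓)  100100(✓)  100101(✓)  100110(✓)  101000(✓)  101001(✓)  101010(✓)  101011(✓)  101100(✓)  101101(✓)  101110(✓)  101111(✓)  110001(✓)  110010(✓)  110100(✓)  110111(✓)  111000(✓)  111010(✓)  111011(✓)  111100(✓)  111101(✓)  111110(✓)  111111(✓)
size-2^1 implicants → -00000(✓)  -00001(✓)  -00010(✓)  -00110(✓)  -01000(✓)  -01001(✓)  -01010(✓)  -01011(✓)  -01100(✓)  -01101(✓)  -01110(✓)  -01111(✓)  -10001(✓)  -10100  -11010(✓)  -11101(✓)  -11111(✓)  0-0001(✓)  0-0110  0-1010(✓)  0-1101(✓)  0-1111(✓)  00-000(✓)  00-001(✓)  00-010(✓)  00-110(✓)  00-111(✓)  000-10(✓)  0000-0(✓)  00000-(✓)  00011-(✓)  001-00(✓)  001-01(✓)  001-10(✓)  001-11(✓)  0010-0(✓)  0010-1(✓)  00100-(✓)  00101-(✓)  0011-0(✓)  0011-1(✓)  00110-(✓)  00111-(✓)  0100-1  0101-0  0111-1(✓)  1-0001(✓)  1-0010(✓)  1-0100(✓)  1-1000(✓)  1-1010(✓)  1-1011(✓)  1-1100(✓)  1-1101(✓)  1-1110(✓)  1-1111(✓)  10-000(✓)  10-001(✓)  10-010(✓)  10-011(✓)  10-100(✓)  10-101(✓)  10-110(✓)  100-00(✓)  100-01(✓)  100-10(✓)  1000-0(✓)  1000-1(✓)  10000-(✓)  10001-(✓)  1001-0(✓)  10010-(✓)  101-00(✓)  101-01(✓)  101-10(✓)  101-11(✓)  1010-0(✓)  1010-1(✓)  10100-(✓)  10101-(✓)  1011-0(✓)  1011-1(✓)  10110-(✓)  10111-(✓)  11-010(✓)  11-100(✓)  11-111  111-00(✓)  111-10(✓)  111-11(✓)  1110-0(✓)  11101-(✓)  1111-0(✓)  1111-1(✓)  11110-(✓)  11111-(✓)
size-2^2 implicants → --0001  --1010  --1101(✓)  --1111(✓)  -0-000(✓)  -0-001(✓)  -0-010(✓)  -0-110(✓)  -00-10(✓)  -000-0(✓)  -0000-(✓)  -01-00(✓)  -01-01(✓)  -01-10(✓)  -01-11(✓)  -010-0(✓)  -010-1(✓)  -0100-(✓)  -0101-(✓)  -011-0(✓)  -011-1(✓)  -0110-(✓)  -0111-(✓)  -111-1(✓)  0-11-1(✓)  00--10(✓)  00-0-0(✓)  00-00-(✓)  00-11-  001--0(✓)  001--1(✓)  001-0-(✓)  001-1-(✓)  0010--(✓)  0011--(✓)  1--010  1--100  1-1-00(✓)  1-1-10(✓)  1-1-11(✓)  1-10-0(✓)  1-101-(✓)  1-11-0(✓)  1-11-1(✓)  1-110-(✓)  1-111-(✓)  10--00(✓)  10--01(✓)  10--10(✓)  10-0-0(✓)  10-0-1(✓)  10-00-(✓)  10-01-(✓)  10-1-0(✓)  10-10-(✓)  100--0(✓)  100-0-(✓)  1000--(✓)  101--0(✓)  101--1(✓)  101-0-(✓)  101-1-(✓)  1010--(✓)  1011--(✓)  111--0(✓)  111-1-(✓)  1111--(✓)
size-2^3 implicants → --11-1  -0--10  -0-0-0  -0-00-  -01--0(✓)  -01--1(✓)  -01-0-(✓)  -01-1-(✓)  -010--(✓)  -011--(✓)  001---(✓)  1-1--0  1-1-1-  1-11--  10---0  10--0-  10-0--  101---(✓)
size-2^4 implicants → -01---
Unchecked terms (primes): --0001, --1010, --11-1, -0--10, -0-0-0, -0-00-, -01---, -10100, 0-0110, 00-11-, 0100-1, 0101-0, 1--010, 1--100, 1-1--0, 1-1-1-, 1-11--, 10---0, 10--0-, 10-0--, 11-111
Minterm coverage:
  m0 ⊆ -0-0-0,-0-00-
  m1 ⊆ --0001,-0-00-
  m2 ⊆ -0--10,-0-0-0
  m6 ⊆ -0--10,0-0110,00-11-
  m7 ⊆ 00-11- [E]
  m8 ⊆ -0-0-0,-0-00-,-01---
  m9 ⊆ -0-00-,-01---
  m10 ⊆ --1010,-0--10,-0-0-0,-01---
  m11 ⊆ -01--- [E]
  m12 ⊆ -01--- [E]
  m13 ⊆ --11-1,-01---
  m14 ⊆ -0--10,-01---,00-11-
  m15 ⊆ --11-1,-01---,00-11-
  m17 ⊆ --0001,0100-1
  m19 ⊆ 0100-1 [E]
  m20 ⊆ -10100,0101-0
  m22 ⊆ 0-0110,0101-0
  m26 ⊆ --1010 [E]
  m29 ⊆ --11-1 [E]
  m31 ⊆ --11-1 [E]
  m32 ⊆ -0-0-0,-0-00-,10---0,10--0-,10-0--
  m33 ⊆ --0001,-0-00-,10--0-,10-0--
  m34 ⊆ -0--10,-0-0-0,1--010,10---0,10-0--
  m35 ⊆ 10-0-- [E]
  m36 ⊆ 1--100,10---0,10--0-
  m37 ⊆ 10--0- [E]
  m38 ⊆ -0--10,10---0
  m40 ⊆ -0-0-0,-0-00-,-01---,1-1--0,10---0,10--0-,10-0--
  m41 ⊆ -0-00-,-01---,10--0-,10-0--
  m42 ⊆ --1010,-0--10,-0-0-0,-01---,1--010,1-1--0,1-1-1-,10---0,10-0--
  m43 ⊆ -01---,1-1-1-,10-0--
  m44 ⊆ -01---,1--100,1-1--0,1-11--,10---0,10--0-
  m45 ⊆ --11-1,-01---,1-11--,10--0-
  m46 ⊆ -0--10,-01---,1-1--0,1-1-1-,1-11--,10---0
  m47 ⊆ --11-1,-01---,1-1-1-,1-11--
  m49 ⊆ --0001 [E]
  m50 ⊆ 1--010 [E]
  m52 ⊆ -10100,1--100
  m55 ⊆ 11-111 [E]
  m56 ⊆ 1-1--0 [E]
  m58 ⊆ --1010,1--010,1-1--0,1-1-1-
  m59 ⊆ 1-1-1- [E]
  m60 ⊆ 1--100,1-1--0,1-11--
  m61 ⊆ --11-1,1-11--
  m62 ⊆ 1-1--0,1-1-1-,1-11--
  m63 ⊆ --11-1,1-1-1-,1-11--,11-111
E = {--0001, --1010, --11-1, -01---, 00-11-, 0100-1, 1--010, 1-1--0, 1-1-1-, 10--0-, 10-0--, 11-111}

NO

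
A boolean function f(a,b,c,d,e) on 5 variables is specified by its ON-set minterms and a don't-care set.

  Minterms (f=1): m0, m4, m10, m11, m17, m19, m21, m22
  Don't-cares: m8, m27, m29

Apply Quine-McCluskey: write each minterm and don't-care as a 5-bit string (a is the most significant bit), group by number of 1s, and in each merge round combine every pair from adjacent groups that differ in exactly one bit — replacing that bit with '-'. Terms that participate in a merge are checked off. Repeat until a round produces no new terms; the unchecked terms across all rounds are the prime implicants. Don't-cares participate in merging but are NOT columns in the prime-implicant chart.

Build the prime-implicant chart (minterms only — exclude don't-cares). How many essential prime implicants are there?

2

size-2^0 implicants → 00000(✓)  00100(✓)  01000(✓)  01010(✓)  01011(✓)  10001(✓)  10011(✓)  10101(✓)  10110  11011(✓)  11101(✓)
size-2^1 implicants → -1011  0-000  00-00  010-0  0101-  1-011  1-101  10-01  100-1
Unchecked terms (primes): -1011, 0-000, 00-00, 010-0, 0101-, 1-011, 1-101, 10-01, 100-1, 10110
Minterm coverage:
  m0 ⊆ 0-000,00-00
  m4 ⊆ 00-00 [E]
  m10 ⊆ 010-0,0101-
  m11 ⊆ -1011,0101-
  m17 ⊆ 10-01,100-1
  m19 ⊆ 1-011,100-1
  m21 ⊆ 1-101,10-01
  m22 ⊆ 10110 [E]
E = {00-00, 10110}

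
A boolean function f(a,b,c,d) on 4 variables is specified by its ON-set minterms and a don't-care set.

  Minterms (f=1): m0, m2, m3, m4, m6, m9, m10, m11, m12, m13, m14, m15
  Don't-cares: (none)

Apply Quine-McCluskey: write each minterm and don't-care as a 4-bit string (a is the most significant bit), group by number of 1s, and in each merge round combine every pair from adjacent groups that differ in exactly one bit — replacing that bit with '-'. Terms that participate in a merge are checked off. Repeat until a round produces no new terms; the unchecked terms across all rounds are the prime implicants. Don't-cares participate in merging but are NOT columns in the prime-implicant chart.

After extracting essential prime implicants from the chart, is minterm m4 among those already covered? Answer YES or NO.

YES

[col 0] 0000*, 0010*, 0011*, 0100*, 0110*, 1001*, 1010*, 1011*, 1100*, 1101*, 1110*, 1111*
[col 1] -010*, -011*, -100*, -110*, 0-00*, 0-10*, 00-0*, 001-*, 01-0*, 1-01*, 1-10*, 1-11*, 10-1*, 101-*, 11-0*, 11-1*, 110-*, 111-*
[col 2] --10, -01-, -1-0, 0--0, 1--1, 1-1-, 11--
Prime implicants: --10, -01-, -1-0, 0--0, 1--1, 1-1-, 11--
PI chart (minterm → PIs covering it):
  0 | 0--0  (sole → essential)
  2 | --10,-01-,0--0
  3 | -01-  (sole → essential)
  4 | -1-0,0--0
  6 | --10,-1-0,0--0
  9 | 1--1  (sole → essential)
  10 | --10,-01-,1-1-
  11 | -01-,1--1,1-1-
  12 | -1-0,11--
  13 | 1--1,11--
  14 | --10,-1-0,1-1-,11--
  15 | 1--1,1-1-,11--
Essential prime implicants: -01-, 0--0, 1--1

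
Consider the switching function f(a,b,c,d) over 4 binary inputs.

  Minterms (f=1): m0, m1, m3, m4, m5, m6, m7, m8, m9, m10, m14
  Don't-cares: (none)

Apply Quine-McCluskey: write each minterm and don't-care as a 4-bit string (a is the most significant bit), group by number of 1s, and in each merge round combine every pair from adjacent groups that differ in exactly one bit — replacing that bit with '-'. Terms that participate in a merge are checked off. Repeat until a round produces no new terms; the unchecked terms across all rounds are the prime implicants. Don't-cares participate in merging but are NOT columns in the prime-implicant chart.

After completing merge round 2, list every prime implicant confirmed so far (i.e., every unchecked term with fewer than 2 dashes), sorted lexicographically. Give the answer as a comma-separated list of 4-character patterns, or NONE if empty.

-110, 1-10, 10-0

Round 0: 0000✓ 0001✓ 0011✓ 0100✓ 0101✓ 0110✓ 0111✓ 1000✓ 1001✓ 1010✓ 1110✓
Round 1: -000✓ -001✓ -110 0-00✓ 0-01✓ 0-11✓ 00-1✓ 000-✓ 01-0✓ 01-1✓ 010-✓ 011-✓ 1-10 10-0 100-✓
Round 2: -00- 0--1 0-0- 01--
PIs = {-00-, -110, 0--1, 0-0-, 01--, 1-10, 10-0}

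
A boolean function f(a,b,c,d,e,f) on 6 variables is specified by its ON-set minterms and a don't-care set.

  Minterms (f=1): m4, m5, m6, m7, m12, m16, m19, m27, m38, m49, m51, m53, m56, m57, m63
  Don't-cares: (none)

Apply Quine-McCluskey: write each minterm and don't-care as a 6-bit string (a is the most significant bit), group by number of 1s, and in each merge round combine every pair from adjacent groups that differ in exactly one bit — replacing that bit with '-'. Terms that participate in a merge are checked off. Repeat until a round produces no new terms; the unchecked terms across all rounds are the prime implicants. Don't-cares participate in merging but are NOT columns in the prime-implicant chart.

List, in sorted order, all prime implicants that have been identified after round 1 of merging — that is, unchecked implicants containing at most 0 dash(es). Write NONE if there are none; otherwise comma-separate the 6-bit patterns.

010000, 111111

Round 0: 000100✓ 000101✓ 000110✓ 000111✓ 001100✓ 010000 010011✓ 011011✓ 100110✓ 110001✓ 110011✓ 110101✓ 111000✓ 111001✓ 111111
Round 1: -00110 -10011 00-100 0001-0✓ 0001-1✓ 00010-✓ 00011-✓ 01-011 11-001 110-01 1100-1 11100-
Round 2: 0001--
PIs = {-00110, -10011, 00-100, 0001--, 01-011, 010000, 11-001, 110-01, 1100-1, 11100-, 111111}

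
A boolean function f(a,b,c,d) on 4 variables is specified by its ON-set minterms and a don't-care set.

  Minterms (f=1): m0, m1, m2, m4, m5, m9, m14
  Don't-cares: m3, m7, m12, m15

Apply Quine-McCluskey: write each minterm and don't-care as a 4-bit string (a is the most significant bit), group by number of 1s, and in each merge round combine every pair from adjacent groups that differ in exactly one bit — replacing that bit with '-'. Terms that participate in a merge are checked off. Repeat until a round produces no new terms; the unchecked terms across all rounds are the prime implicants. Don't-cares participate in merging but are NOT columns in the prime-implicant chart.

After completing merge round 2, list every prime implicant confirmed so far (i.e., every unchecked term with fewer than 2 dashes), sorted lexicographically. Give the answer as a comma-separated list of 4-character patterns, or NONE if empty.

-001, -100, -111, 11-0, 111-

Round 0: 0000✓ 0001✓ 0010✓ 0011✓ 0100✓ 0101✓ 0111✓ 1001✓ 1100✓ 1110✓ 1111✓
Round 1: -001 -100 -111 0-00✓ 0-01✓ 0-11✓ 00-0✓ 00-1✓ 000-✓ 001-✓ 01-1✓ 010-✓ 11-0 111-
Round 2: 0--1 0-0- 00--
PIs = {-001, -100, -111, 0--1, 0-0-, 00--, 11-0, 111-}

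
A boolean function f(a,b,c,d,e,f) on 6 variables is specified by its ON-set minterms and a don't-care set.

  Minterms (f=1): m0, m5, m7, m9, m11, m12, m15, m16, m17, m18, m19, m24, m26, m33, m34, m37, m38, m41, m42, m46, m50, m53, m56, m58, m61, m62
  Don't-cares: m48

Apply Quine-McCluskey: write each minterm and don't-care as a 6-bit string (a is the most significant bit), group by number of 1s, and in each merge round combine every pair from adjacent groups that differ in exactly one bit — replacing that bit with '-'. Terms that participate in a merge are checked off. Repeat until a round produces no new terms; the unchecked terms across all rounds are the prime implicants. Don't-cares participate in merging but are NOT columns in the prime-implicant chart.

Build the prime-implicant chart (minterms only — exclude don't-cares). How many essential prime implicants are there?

[col 0] 000000*, 000101*, 000111*, 001001*, 001011*, 001100, 001111*, 010000*, 010001*, 010010*, 010011*, 011000*, 011010*, 100001*, 100010*, 100101*, 100110*, 101001*, 101010*, 101110*, 110000*, 110010*, 110101*, 111000*, 111010*, 111101*, 111110*
[col 1] -00101, -01001, -10000*, -10010*, -11000*, -11010*, 0-0000, 00-111, 0001-1, 001-11, 0010-1, 01-000*, 01-010*, 0100-0*, 0100-1*, 01000-*, 01001-*, 0110-0*, 1-0010*, 1-0101, 1-1010*, 1-1110*, 10-001, 10-010*, 10-110*, 100-01, 100-10*, 101-10*, 11-000*, 11-010*, 11-101, 1100-0*, 111-10*, 1110-0*
[col 2] -1-000*, -1-010*, -100-0*, -110-0*, 01-0-0*, 0100--, 1--010, 1-1-10, 10--10, 11-0-0*
[col 3] -1-0-0
Prime implicants: -00101, -01001, -1-0-0, 0-0000, 00-111, 0001-1, 001-11, 0010-1, 001100, 0100--, 1--010, 1-0101, 1-1-10, 10--10, 10-001, 100-01, 11-101
PI chart (minterm → PIs covering it):
  0 | 0-0000  (sole → essential)
  5 | -00101,0001-1
  7 | 00-111,0001-1
  9 | -01001,0010-1
  11 | 001-11,0010-1
  12 | 001100  (sole → essential)
  15 | 00-111,001-11
  16 | -1-0-0,0-0000,0100--
  17 | 0100--  (sole → essential)
  18 | -1-0-0,0100--
  19 | 0100--  (sole → essential)
  24 | -1-0-0  (sole → essential)
  26 | -1-0-0  (sole → essential)
  33 | 10-001,100-01
  34 | 1--010,10--10
  37 | -00101,1-0101,100-01
  38 | 10--10  (sole → essential)
  41 | -01001,10-001
  42 | 1--010,1-1-10,10--10
  46 | 1-1-10,10--10
  50 | -1-0-0,1--010
  53 | 1-0101,11-101
  56 | -1-0-0  (sole → essential)
  58 | -1-0-0,1--010,1-1-10
  61 | 11-101  (sole → essential)
  62 | 1-1-10  (sole → essential)
Essential prime implicants: -1-0-0, 0-0000, 001100, 0100--, 1-1-10, 10--10, 11-101

7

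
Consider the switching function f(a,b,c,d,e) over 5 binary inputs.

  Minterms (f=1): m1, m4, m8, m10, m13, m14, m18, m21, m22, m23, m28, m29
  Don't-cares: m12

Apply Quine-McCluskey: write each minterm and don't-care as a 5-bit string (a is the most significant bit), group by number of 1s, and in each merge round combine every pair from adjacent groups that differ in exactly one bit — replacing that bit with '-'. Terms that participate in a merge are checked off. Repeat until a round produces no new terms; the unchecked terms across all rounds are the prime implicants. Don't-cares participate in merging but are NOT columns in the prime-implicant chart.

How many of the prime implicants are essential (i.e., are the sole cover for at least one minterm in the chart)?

5

Round 0: 00001 00100✓ 01000✓ 01010✓ 01100✓ 01101✓ 01110✓ 10010✓ 10101✓ 10110✓ 10111✓ 11100✓ 11101✓
Round 1: -1100✓ -1101✓ 0-100 01-00✓ 01-10✓ 010-0✓ 011-0✓ 0110-✓ 1-101 10-10 101-1 1011- 1110-✓
Round 2: -110- 01--0
PIs = {-110-, 0-100, 00001, 01--0, 1-101, 10-10, 101-1, 1011-}
Coverage chart:
  m1: 00001 ←essential
  m4: 0-100 ←essential
  m8: 01--0 ←essential
  m10: 01--0 ←essential
  m13: -110- ←essential
  m14: 01--0 ←essential
  m18: 10-10 ←essential
  m21: 1-101,101-1
  m22: 10-10,1011-
  m23: 101-1,1011-
  m28: -110- ←essential
  m29: -110-,1-101
Essential: -110-, 0-100, 00001, 01--0, 10-10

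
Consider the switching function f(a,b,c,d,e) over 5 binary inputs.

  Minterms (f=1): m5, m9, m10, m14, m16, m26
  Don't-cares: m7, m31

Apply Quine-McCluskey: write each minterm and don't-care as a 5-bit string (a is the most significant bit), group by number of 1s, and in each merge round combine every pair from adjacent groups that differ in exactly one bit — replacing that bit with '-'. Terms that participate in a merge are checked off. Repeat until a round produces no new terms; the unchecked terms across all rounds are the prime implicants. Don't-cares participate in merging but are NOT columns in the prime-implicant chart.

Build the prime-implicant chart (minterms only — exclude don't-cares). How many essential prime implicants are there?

5

[col 0] 00101*, 00111*, 01001, 01010*, 01110*, 10000, 11010*, 11111
[col 1] -1010, 001-1, 01-10
Prime implicants: -1010, 001-1, 01-10, 01001, 10000, 11111
PI chart (minterm → PIs covering it):
  5 | 001-1  (sole → essential)
  9 | 01001  (sole → essential)
  10 | -1010,01-10
  14 | 01-10  (sole → essential)
  16 | 10000  (sole → essential)
  26 | -1010  (sole → essential)
Essential prime implicants: -1010, 001-1, 01-10, 01001, 10000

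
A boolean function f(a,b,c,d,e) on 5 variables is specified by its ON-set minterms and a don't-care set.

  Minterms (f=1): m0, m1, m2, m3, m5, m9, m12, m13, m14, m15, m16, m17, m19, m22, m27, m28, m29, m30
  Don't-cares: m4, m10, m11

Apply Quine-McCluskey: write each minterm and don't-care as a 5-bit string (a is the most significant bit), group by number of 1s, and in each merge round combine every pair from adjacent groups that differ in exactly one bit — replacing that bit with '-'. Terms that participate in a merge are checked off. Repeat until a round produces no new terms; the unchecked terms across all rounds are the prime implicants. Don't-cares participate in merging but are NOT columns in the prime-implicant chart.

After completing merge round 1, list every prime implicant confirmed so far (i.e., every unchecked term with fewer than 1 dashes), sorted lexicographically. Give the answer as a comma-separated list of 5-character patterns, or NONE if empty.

size-2^0 implicants → 00000(✓)  00001(✓)  00010(✓)  00011(✓)  00100(✓)  00101(✓)  01001(✓)  01010(✓)  01011(✓)  01100(✓)  01101(✓)  01110(✓)  01111(✓)  10000(✓)  10001(✓)  10011(✓)  10110(✓)  11011(✓)  11100(✓)  11101(✓)  11110(✓)
size-2^1 implicants → -0000(✓)  -0001(✓)  -0011(✓)  -1011(✓)  -1100(✓)  -1101(✓)  -1110(✓)  0-001(✓)  0-010(✓)  0-011(✓)  0-100(✓)  0-101(✓)  00-00(✓)  00-01(✓)  000-0(✓)  000-1(✓)  0000-(✓)  0001-(✓)  0010-(✓)  01-01(✓)  01-10(✓)  01-11(✓)  010-1(✓)  0101-(✓)  011-0(✓)  011-1(✓)  0110-(✓)  0111-(✓)  1-011(✓)  1-110  100-1(✓)  1000-(✓)  111-0(✓)  1110-(✓)
size-2^2 implicants → --011  -00-1  -000-  -11-0  -110-  0--01  0-0-1  0-01-  0-10-  00-0-  000--  01--1  01-1-  011--
Unchecked terms (primes): --011, -00-1, -000-, -11-0, -110-, 0--01, 0-0-1, 0-01-, 0-10-, 00-0-, 000--, 01--1, 01-1-, 011--, 1-110

NONE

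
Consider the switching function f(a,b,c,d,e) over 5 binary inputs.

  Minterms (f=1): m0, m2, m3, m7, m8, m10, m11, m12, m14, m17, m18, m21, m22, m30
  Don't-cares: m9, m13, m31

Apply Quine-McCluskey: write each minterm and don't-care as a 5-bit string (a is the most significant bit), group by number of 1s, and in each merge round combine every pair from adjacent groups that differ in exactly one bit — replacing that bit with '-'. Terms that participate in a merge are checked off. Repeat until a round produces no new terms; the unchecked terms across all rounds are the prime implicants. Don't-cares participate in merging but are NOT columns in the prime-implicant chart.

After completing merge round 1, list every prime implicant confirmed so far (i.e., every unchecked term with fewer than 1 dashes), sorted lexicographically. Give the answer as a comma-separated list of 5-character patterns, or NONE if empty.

NONE

size-2^0 implicants → 00000(✓)  00010(✓)  00011(✓)  00111(✓)  01000(✓)  01001(✓)  01010(✓)  01011(✓)  01100(✓)  01101(✓)  01110(✓)  10001(✓)  10010(✓)  10101(✓)  10110(✓)  11110(✓)  11111(✓)
size-2^1 implicants → -0010  -1110  0-000(✓)  0-010(✓)  0-011(✓)  00-11  000-0(✓)  0001-(✓)  01-00(✓)  01-01(✓)  01-10(✓)  010-0(✓)  010-1(✓)  0100-(✓)  0101-(✓)  011-0(✓)  0110-(✓)  1-110  10-01  10-10  1111-
size-2^2 implicants → 0-0-0  0-01-  01--0  01-0-  010--
Unchecked terms (primes): -0010, -1110, 0-0-0, 0-01-, 00-11, 01--0, 01-0-, 010--, 1-110, 10-01, 10-10, 1111-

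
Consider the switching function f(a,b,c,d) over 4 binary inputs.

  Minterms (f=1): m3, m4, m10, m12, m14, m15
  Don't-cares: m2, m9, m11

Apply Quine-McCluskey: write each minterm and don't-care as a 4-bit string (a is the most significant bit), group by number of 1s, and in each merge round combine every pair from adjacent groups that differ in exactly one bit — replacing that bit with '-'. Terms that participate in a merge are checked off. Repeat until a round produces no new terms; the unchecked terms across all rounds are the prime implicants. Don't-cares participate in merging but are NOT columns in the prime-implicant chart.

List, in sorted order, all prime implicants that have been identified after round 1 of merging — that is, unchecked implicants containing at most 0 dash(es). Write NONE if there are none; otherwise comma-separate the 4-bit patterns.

NONE

size-2^0 implicants → 0010(✓)  0011(✓)  0100(✓)  1001(✓)  1010(✓)  1011(✓)  1100(✓)  1110(✓)  1111(✓)
size-2^1 implicants → -010(✓)  -011(✓)  -100  001-(✓)  1-10(✓)  1-11(✓)  10-1  101-(✓)  11-0  111-(✓)
size-2^2 implicants → -01-  1-1-
Unchecked terms (primes): -01-, -100, 1-1-, 10-1, 11-0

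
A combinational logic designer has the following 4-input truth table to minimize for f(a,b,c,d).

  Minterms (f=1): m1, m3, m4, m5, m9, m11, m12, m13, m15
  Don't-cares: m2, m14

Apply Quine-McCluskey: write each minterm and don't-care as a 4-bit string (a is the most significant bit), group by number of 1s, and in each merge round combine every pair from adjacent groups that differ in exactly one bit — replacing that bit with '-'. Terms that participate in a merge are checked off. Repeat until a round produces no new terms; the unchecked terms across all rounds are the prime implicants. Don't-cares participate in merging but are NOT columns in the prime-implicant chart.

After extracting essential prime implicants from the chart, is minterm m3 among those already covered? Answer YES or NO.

size-2^0 implicants → 0001(✓)  0010(✓)  0011(✓)  0100(✓)  0101(✓)  1001(✓)  1011(✓)  1100(✓)  1101(✓)  1110(✓)  1111(✓)
size-2^1 implicants → -001(✓)  -011(✓)  -100(✓)  -101(✓)  0-01(✓)  00-1(✓)  001-  010-(✓)  1-01(✓)  1-11(✓)  10-1(✓)  11-0(✓)  11-1(✓)  110-(✓)  111-(✓)
size-2^2 implicants → --01  -0-1  -10-  1--1  11--
Unchecked terms (primes): --01, -0-1, -10-, 001-, 1--1, 11--
Minterm coverage:
  m1 ⊆ --01,-0-1
  m3 ⊆ -0-1,001-
  m4 ⊆ -10- [E]
  m5 ⊆ --01,-10-
  m9 ⊆ --01,-0-1,1--1
  m11 ⊆ -0-1,1--1
  m12 ⊆ -10-,11--
  m13 ⊆ --01,-10-,1--1,11--
  m15 ⊆ 1--1,11--
E = {-10-}

NO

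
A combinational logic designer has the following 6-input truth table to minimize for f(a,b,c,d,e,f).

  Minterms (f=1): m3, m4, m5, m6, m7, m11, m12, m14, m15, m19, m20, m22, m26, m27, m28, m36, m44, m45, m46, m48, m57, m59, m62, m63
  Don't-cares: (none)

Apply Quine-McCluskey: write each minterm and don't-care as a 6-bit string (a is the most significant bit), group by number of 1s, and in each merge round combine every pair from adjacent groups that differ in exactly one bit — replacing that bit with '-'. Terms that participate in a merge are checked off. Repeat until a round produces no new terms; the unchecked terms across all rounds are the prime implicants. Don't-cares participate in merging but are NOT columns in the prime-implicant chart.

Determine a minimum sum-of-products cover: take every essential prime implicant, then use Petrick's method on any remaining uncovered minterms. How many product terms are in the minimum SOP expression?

size-2^0 implicants → 000011(✓)  000100(✓)  000101(✓)  000110(✓)  000111(✓)  001011(✓)  001100(✓)  001110(✓)  001111(✓)  010011(✓)  010100(✓)  010110(✓)  011010(✓)  011011(✓)  011100(✓)  100100(✓)  101100(✓)  101101(✓)  101110(✓)  110000  111001(✓)  111011(✓)  111110(✓)  111111(✓)
size-2^1 implicants → -00100(✓)  -01100(✓)  -01110(✓)  -11011  0-0011(✓)  0-0100(✓)  0-0110(✓)  0-1011(✓)  0-1100(✓)  00-011(✓)  00-100(✓)  00-110(✓)  00-111(✓)  000-11(✓)  0001-0(✓)  0001-1(✓)  00010-(✓)  00011-(✓)  001-11(✓)  0011-0(✓)  00111-(✓)  01-011(✓)  01-100(✓)  0101-0(✓)  01101-  1-1110  10-100(✓)  1011-0(✓)  10110-  111-11  1110-1  11111-
size-2^2 implicants → -0-100  -011-0  0--011  0--100  0-01-0  00--11  00-1-0  00-11-  0001--
Unchecked terms (primes): -0-100, -011-0, -11011, 0--011, 0--100, 0-01-0, 00--11, 00-1-0, 00-11-, 0001--, 01101-, 1-1110, 10110-, 110000, 111-11, 1110-1, 11111-
Minterm coverage:
  m3 ⊆ 0--011,00--11
  m4 ⊆ -0-100,0--100,0-01-0,00-1-0,0001--
  m5 ⊆ 0001-- [E]
  m6 ⊆ 0-01-0,00-1-0,00-11-,0001--
  m7 ⊆ 00--11,00-11-,0001--
  m11 ⊆ 0--011,00--11
  m12 ⊆ -0-100,-011-0,0--100,00-1-0
  m14 ⊆ -011-0,00-1-0,00-11-
  m15 ⊆ 00--11,00-11-
  m19 ⊆ 0--011 [E]
  m20 ⊆ 0--100,0-01-0
  m22 ⊆ 0-01-0 [E]
  m26 ⊆ 01101- [E]
  m27 ⊆ -11011,0--011,01101-
  m28 ⊆ 0--100 [E]
  m36 ⊆ -0-100 [E]
  m44 ⊆ -0-100,-011-0,10110-
  m45 ⊆ 10110- [E]
  m46 ⊆ -011-0,1-1110
  m48 ⊆ 110000 [E]
  m57 ⊆ 1110-1 [E]
  m59 ⊆ -11011,111-11,1110-1
  m62 ⊆ 1-1110,11111-
  m63 ⊆ 111-11,11111-
E = {-0-100, 0--011, 0--100, 0-01-0, 0001--, 01101-, 10110-, 110000, 1110-1}
Petrick residual → -011-0, 00--11, 11111-
Cover = b'de'f' + b'cdf' + a'd'ef + a'de'f' + a'c'df' + a'b'ef + a'b'c'd + a'bcd'e + ab'cde' + abc'd'e'f' + abcd'f + abcde  |cover|=12

12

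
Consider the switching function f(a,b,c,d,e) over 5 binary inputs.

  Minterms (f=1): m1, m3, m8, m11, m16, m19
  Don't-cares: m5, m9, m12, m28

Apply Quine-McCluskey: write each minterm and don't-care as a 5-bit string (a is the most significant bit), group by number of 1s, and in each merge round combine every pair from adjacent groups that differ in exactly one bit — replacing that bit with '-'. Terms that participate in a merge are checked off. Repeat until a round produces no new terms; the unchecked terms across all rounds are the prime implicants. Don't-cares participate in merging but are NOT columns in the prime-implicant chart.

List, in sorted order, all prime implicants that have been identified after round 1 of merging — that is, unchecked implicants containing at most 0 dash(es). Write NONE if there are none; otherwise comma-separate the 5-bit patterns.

Round 0: 00001✓ 00011✓ 00101✓ 01000✓ 01001✓ 01011✓ 01100✓ 10000 10011✓ 11100✓
Round 1: -0011 -1100 0-001✓ 0-011✓ 00-01 000-1✓ 01-00 010-1✓ 0100-
Round 2: 0-0-1
PIs = {-0011, -1100, 0-0-1, 00-01, 01-00, 0100-, 10000}

10000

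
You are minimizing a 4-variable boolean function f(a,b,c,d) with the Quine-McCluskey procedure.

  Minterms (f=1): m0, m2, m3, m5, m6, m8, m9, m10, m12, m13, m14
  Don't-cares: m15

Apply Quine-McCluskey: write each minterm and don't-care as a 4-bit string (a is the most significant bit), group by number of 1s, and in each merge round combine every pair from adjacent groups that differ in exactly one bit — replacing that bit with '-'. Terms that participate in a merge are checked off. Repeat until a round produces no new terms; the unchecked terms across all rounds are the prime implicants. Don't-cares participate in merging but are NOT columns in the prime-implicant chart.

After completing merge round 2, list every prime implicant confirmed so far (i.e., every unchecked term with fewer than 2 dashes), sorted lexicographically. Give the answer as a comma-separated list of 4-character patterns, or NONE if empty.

[col 0] 0000*, 0010*, 0011*, 0101*, 0110*, 1000*, 1001*, 1010*, 1100*, 1101*, 1110*, 1111*
[col 1] -000*, -010*, -101, -110*, 0-10*, 00-0*, 001-, 1-00*, 1-01*, 1-10*, 10-0*, 100-*, 11-0*, 11-1*, 110-*, 111-*
[col 2] --10, -0-0, 1--0, 1-0-, 11--
Prime implicants: --10, -0-0, -101, 001-, 1--0, 1-0-, 11--

-101, 001-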